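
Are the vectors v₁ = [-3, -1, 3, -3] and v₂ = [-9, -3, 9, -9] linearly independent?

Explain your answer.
No, linearly dependent (v₂ = 3·v₁)

Check whether there is a scalar k with v₂ = k·v₁.
Comparing components, k = 3 satisfies 3·[-3, -1, 3, -3] = [-9, -3, 9, -9].
Since v₂ is a scalar multiple of v₁, the two vectors are linearly dependent.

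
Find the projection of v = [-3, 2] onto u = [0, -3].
[0, 2]

The projection of v onto u is proj_u(v) = ((v·u) / (u·u)) · u.
v·u = (-3)*(0) + (2)*(-3) = -6.
u·u = (0)*(0) + (-3)*(-3) = 9.
coefficient = -6 / 9 = -2/3.
proj_u(v) = -2/3 · [0, -3] = [0, 2].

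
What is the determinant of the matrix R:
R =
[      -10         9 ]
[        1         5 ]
det(R) = -59

For a 2×2 matrix [[a, b], [c, d]], det = a*d - b*c.
det(R) = (-10)*(5) - (9)*(1) = -50 - 9 = -59.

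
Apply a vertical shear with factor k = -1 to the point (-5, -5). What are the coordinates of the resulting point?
(-5, 0)

Shear matrix for vertical shear with factor k = -1:
[[1, 0], [-1, 1]]
Result: (-5, -5) → (-5, 0)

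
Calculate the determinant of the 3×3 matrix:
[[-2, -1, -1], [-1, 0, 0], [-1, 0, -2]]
2

Expansion along first row:
det = -2·det([[0,0],[0,-2]]) - -1·det([[-1,0],[-1,-2]]) + -1·det([[-1,0],[-1,0]])
    = -2·(0·-2 - 0·0) - -1·(-1·-2 - 0·-1) + -1·(-1·0 - 0·-1)
    = -2·0 - -1·2 + -1·0
    = 0 + 2 + 0 = 2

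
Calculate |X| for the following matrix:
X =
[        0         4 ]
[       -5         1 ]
det(X) = 20

For a 2×2 matrix [[a, b], [c, d]], det = a*d - b*c.
det(X) = (0)*(1) - (4)*(-5) = 0 + 20 = 20.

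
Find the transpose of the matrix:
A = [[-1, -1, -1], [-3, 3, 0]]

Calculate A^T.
[[-1, -3], [-1, 3], [-1, 0]]

The transpose sends entry (i,j) to (j,i); rows become columns.
Row 0 of A: [-1, -1, -1] -> column 0 of A^T.
Row 1 of A: [-3, 3, 0] -> column 1 of A^T.
A^T = [[-1, -3], [-1, 3], [-1, 0]]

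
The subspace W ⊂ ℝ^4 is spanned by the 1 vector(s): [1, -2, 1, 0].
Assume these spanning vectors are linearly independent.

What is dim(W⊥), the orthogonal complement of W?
dim(W⊥) = 3

For any subspace W of ℝ^n, dim(W) + dim(W⊥) = n (the whole-space dimension).
Here the given 1 vectors are linearly independent, so dim(W) = 1.
Thus dim(W⊥) = n - dim(W) = 4 - 1 = 3.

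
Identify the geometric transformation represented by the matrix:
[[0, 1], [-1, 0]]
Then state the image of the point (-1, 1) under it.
rotation by 90° clockwise (i.e., 270° counterclockwise); image of (-1, 1) is (1, 1)

This matches the form [[cos θ, -sin θ], [sin θ, cos θ]] of a rotation matrix; reading off cos θ and sin θ gives the angle.
The matrix [[0, 1], [-1, 0]] represents: rotation by 90° clockwise (i.e., 270° counterclockwise).
Applying it to (-1, 1): [0·-1 + 1·1, -1·-1 + 0·1] = (1, 1).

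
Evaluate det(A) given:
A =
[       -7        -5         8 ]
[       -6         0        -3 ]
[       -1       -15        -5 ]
det(A) = 1170

Expand along row 0 (cofactor expansion): det(A) = a*(e*i - f*h) - b*(d*i - f*g) + c*(d*h - e*g), where the 3×3 is [[a, b, c], [d, e, f], [g, h, i]].
Minor M_00 = (0)*(-5) - (-3)*(-15) = 0 - 45 = -45.
Minor M_01 = (-6)*(-5) - (-3)*(-1) = 30 - 3 = 27.
Minor M_02 = (-6)*(-15) - (0)*(-1) = 90 - 0 = 90.
det(A) = (-7)*(-45) - (-5)*(27) + (8)*(90) = 315 + 135 + 720 = 1170.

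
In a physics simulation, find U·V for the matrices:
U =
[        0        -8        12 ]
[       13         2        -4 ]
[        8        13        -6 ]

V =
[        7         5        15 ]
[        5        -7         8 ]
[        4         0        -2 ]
UV =
[        8        56       -88 ]
[       85        51       219 ]
[       97       -51       236 ]

Matrix multiplication: (UV)[i][j] = sum over k of U[i][k] * V[k][j].
  (UV)[0][0] = (0)*(7) + (-8)*(5) + (12)*(4) = 8
  (UV)[0][1] = (0)*(5) + (-8)*(-7) + (12)*(0) = 56
  (UV)[0][2] = (0)*(15) + (-8)*(8) + (12)*(-2) = -88
  (UV)[1][0] = (13)*(7) + (2)*(5) + (-4)*(4) = 85
  (UV)[1][1] = (13)*(5) + (2)*(-7) + (-4)*(0) = 51
  (UV)[1][2] = (13)*(15) + (2)*(8) + (-4)*(-2) = 219
  (UV)[2][0] = (8)*(7) + (13)*(5) + (-6)*(4) = 97
  (UV)[2][1] = (8)*(5) + (13)*(-7) + (-6)*(0) = -51
  (UV)[2][2] = (8)*(15) + (13)*(8) + (-6)*(-2) = 236
UV =
[        8        56       -88 ]
[       85        51       219 ]
[       97       -51       236 ]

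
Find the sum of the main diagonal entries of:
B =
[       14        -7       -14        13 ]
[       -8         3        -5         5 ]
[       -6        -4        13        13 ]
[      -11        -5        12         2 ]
tr(B) = 14 + 3 + 13 + 2 = 32

The trace of a square matrix is the sum of its diagonal entries.
Diagonal entries of B: B[0][0] = 14, B[1][1] = 3, B[2][2] = 13, B[3][3] = 2.
tr(B) = 14 + 3 + 13 + 2 = 32.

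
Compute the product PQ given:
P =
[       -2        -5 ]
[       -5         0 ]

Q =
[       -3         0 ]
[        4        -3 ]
PQ =
[      -14        15 ]
[       15         0 ]

Matrix multiplication: (PQ)[i][j] = sum over k of P[i][k] * Q[k][j].
  (PQ)[0][0] = (-2)*(-3) + (-5)*(4) = -14
  (PQ)[0][1] = (-2)*(0) + (-5)*(-3) = 15
  (PQ)[1][0] = (-5)*(-3) + (0)*(4) = 15
  (PQ)[1][1] = (-5)*(0) + (0)*(-3) = 0
PQ =
[      -14        15 ]
[       15         0 ]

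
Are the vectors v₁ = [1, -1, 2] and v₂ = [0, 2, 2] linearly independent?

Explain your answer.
Yes, linearly independent

Two vectors are linearly dependent iff one is a scalar multiple of the other.
No single scalar k satisfies v₂ = k·v₁ (the ratios of corresponding entries disagree), so v₁ and v₂ are linearly independent.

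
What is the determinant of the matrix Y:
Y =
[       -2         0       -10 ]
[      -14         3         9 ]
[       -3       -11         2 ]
det(Y) = -1840

Expand along row 0 (cofactor expansion): det(Y) = a*(e*i - f*h) - b*(d*i - f*g) + c*(d*h - e*g), where the 3×3 is [[a, b, c], [d, e, f], [g, h, i]].
Minor M_00 = (3)*(2) - (9)*(-11) = 6 + 99 = 105.
Minor M_01 = (-14)*(2) - (9)*(-3) = -28 + 27 = -1.
Minor M_02 = (-14)*(-11) - (3)*(-3) = 154 + 9 = 163.
det(Y) = (-2)*(105) - (0)*(-1) + (-10)*(163) = -210 + 0 - 1630 = -1840.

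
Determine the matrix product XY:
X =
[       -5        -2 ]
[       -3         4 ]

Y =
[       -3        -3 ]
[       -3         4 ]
XY =
[       21         7 ]
[       -3        25 ]

Matrix multiplication: (XY)[i][j] = sum over k of X[i][k] * Y[k][j].
  (XY)[0][0] = (-5)*(-3) + (-2)*(-3) = 21
  (XY)[0][1] = (-5)*(-3) + (-2)*(4) = 7
  (XY)[1][0] = (-3)*(-3) + (4)*(-3) = -3
  (XY)[1][1] = (-3)*(-3) + (4)*(4) = 25
XY =
[       21         7 ]
[       -3        25 ]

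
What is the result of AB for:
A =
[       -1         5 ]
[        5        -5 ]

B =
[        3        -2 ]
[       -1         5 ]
AB =
[       -8        27 ]
[       20       -35 ]

Matrix multiplication: (AB)[i][j] = sum over k of A[i][k] * B[k][j].
  (AB)[0][0] = (-1)*(3) + (5)*(-1) = -8
  (AB)[0][1] = (-1)*(-2) + (5)*(5) = 27
  (AB)[1][0] = (5)*(3) + (-5)*(-1) = 20
  (AB)[1][1] = (5)*(-2) + (-5)*(5) = -35
AB =
[       -8        27 ]
[       20       -35 ]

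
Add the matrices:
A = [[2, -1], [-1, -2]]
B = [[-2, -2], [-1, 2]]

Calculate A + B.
[[0, -3], [-2, 0]]

Add corresponding elements:
(2)+(-2)=0
(-1)+(-2)=-3
(-1)+(-1)=-2
(-2)+(2)=0
A + B = [[0, -3], [-2, 0]]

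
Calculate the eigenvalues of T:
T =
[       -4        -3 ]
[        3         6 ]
λ = -3, 5

Solve det(T - λI) = 0. For a 2×2 matrix the characteristic equation is λ² - (trace)λ + det = 0.
trace(T) = a + d = -4 + 6 = 2.
det(T) = a*d - b*c = (-4)*(6) - (-3)*(3) = -24 + 9 = -15.
Characteristic equation: λ² - (2)λ + (-15) = 0.
Discriminant = (2)² - 4*(-15) = 4 + 60 = 64.
λ = (2 ± √64) / 2 = (2 ± 8) / 2 = -3, 5.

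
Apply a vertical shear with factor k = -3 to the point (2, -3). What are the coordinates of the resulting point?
(2, -9)

Shear matrix for vertical shear with factor k = -3:
[[1, 0], [-3, 1]]
Result: (2, -3) → (2, -9)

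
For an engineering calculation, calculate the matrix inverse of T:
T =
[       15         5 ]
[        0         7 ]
det(T) = 105
T⁻¹ =
[     1/15     -1/21 ]
[        0       1/7 ]

For a 2×2 matrix T = [[a, b], [c, d]] with det(T) ≠ 0, T⁻¹ = (1/det(T)) * [[d, -b], [-c, a]].
det(T) = (15)*(7) - (5)*(0) = 105 - 0 = 105.
T⁻¹ = (1/105) * [[7, -5], [0, 15]].
Dividing each entry by 105 and reducing:
T⁻¹ =
[     1/15     -1/21 ]
[        0       1/7 ]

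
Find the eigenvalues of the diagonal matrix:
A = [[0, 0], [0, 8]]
λ₁ = 0, λ₂ = 8

The characteristic polynomial of A is det(A - λI) = (0 - λ)(8 - λ) = 0.
The roots are λ = 0 and λ = 8, so the eigenvalues are the diagonal entries.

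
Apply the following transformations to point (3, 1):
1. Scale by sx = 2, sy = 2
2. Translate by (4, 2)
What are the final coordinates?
(10, 4)

Step 1: Scale (3, 1) by (sx, sy) = (2, 2) → (6, 2)
Step 2: Translate by (4, 2) → (10, 4)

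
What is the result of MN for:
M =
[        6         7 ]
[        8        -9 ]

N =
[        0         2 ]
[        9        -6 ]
MN =
[       63       -30 ]
[      -81        70 ]

Matrix multiplication: (MN)[i][j] = sum over k of M[i][k] * N[k][j].
  (MN)[0][0] = (6)*(0) + (7)*(9) = 63
  (MN)[0][1] = (6)*(2) + (7)*(-6) = -30
  (MN)[1][0] = (8)*(0) + (-9)*(9) = -81
  (MN)[1][1] = (8)*(2) + (-9)*(-6) = 70
MN =
[       63       -30 ]
[      -81        70 ]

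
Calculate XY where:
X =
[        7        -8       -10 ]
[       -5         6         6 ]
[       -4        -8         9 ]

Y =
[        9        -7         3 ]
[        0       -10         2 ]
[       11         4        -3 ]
XY =
[      -47        -9        35 ]
[       21        -1       -21 ]
[       63       144       -55 ]

Matrix multiplication: (XY)[i][j] = sum over k of X[i][k] * Y[k][j].
  (XY)[0][0] = (7)*(9) + (-8)*(0) + (-10)*(11) = -47
  (XY)[0][1] = (7)*(-7) + (-8)*(-10) + (-10)*(4) = -9
  (XY)[0][2] = (7)*(3) + (-8)*(2) + (-10)*(-3) = 35
  (XY)[1][0] = (-5)*(9) + (6)*(0) + (6)*(11) = 21
  (XY)[1][1] = (-5)*(-7) + (6)*(-10) + (6)*(4) = -1
  (XY)[1][2] = (-5)*(3) + (6)*(2) + (6)*(-3) = -21
  (XY)[2][0] = (-4)*(9) + (-8)*(0) + (9)*(11) = 63
  (XY)[2][1] = (-4)*(-7) + (-8)*(-10) + (9)*(4) = 144
  (XY)[2][2] = (-4)*(3) + (-8)*(2) + (9)*(-3) = -55
XY =
[      -47        -9        35 ]
[       21        -1       -21 ]
[       63       144       -55 ]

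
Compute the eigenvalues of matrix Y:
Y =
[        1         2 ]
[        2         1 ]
λ = -1, 3

Solve det(Y - λI) = 0. For a 2×2 matrix the characteristic equation is λ² - (trace)λ + det = 0.
trace(Y) = a + d = 1 + 1 = 2.
det(Y) = a*d - b*c = (1)*(1) - (2)*(2) = 1 - 4 = -3.
Characteristic equation: λ² - (2)λ + (-3) = 0.
Discriminant = (2)² - 4*(-3) = 4 + 12 = 16.
λ = (2 ± √16) / 2 = (2 ± 4) / 2 = -1, 3.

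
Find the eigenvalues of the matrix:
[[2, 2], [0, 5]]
λ = 2 and λ = 5

Characteristic equation: det(A - λI) = 0
λ² - (trace)λ + (det) = 0
λ² - (7)λ + (10) = 0
λ² - 7λ + 10 = 0
Solving: λ = 2, 5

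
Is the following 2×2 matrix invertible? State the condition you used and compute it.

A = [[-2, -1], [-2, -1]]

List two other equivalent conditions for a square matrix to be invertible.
No, not invertible; det(A) = 0 (two rows are equal, so the rows are linearly dependent). Equivalent conditions (failing for this A): rank(A) < 2; Ax = 0 has non-trivial solutions; 0 is an eigenvalue; the columns are linearly dependent.

To check invertibility, compute det(A).
In this matrix, row 0 and the last row are identical, so one row is a scalar multiple of another and the rows are linearly dependent.
A matrix with linearly dependent rows has det = 0 and is not invertible.
Equivalent failed conditions:
- rank(A) < 2.
- Ax = 0 has non-trivial solutions.
- 0 is an eigenvalue.
- The columns are linearly dependent.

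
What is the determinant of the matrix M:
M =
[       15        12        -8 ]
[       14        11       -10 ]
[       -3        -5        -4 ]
det(M) = -82

Expand along row 0 (cofactor expansion): det(M) = a*(e*i - f*h) - b*(d*i - f*g) + c*(d*h - e*g), where the 3×3 is [[a, b, c], [d, e, f], [g, h, i]].
Minor M_00 = (11)*(-4) - (-10)*(-5) = -44 - 50 = -94.
Minor M_01 = (14)*(-4) - (-10)*(-3) = -56 - 30 = -86.
Minor M_02 = (14)*(-5) - (11)*(-3) = -70 + 33 = -37.
det(M) = (15)*(-94) - (12)*(-86) + (-8)*(-37) = -1410 + 1032 + 296 = -82.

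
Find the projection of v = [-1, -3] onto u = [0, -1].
[0, -3]

The projection of v onto u is proj_u(v) = ((v·u) / (u·u)) · u.
v·u = (-1)*(0) + (-3)*(-1) = 3.
u·u = (0)*(0) + (-1)*(-1) = 1.
coefficient = 3 / 1 = 3.
proj_u(v) = 3 · [0, -1] = [0, -3].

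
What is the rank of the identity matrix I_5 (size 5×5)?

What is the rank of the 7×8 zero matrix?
rank(I_5) = 5, rank(0) = 0

The identity I_5 has 5 columns that are the standard basis vectors e_1, …, e_5. These are linearly independent, so all 5 columns are pivots and rank(I_5) = 5.
The 7×8 zero matrix has every entry zero, so every row is the zero row and there are no pivots; rank(0) = 0.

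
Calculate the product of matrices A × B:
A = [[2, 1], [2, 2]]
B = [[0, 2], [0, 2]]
[[0, 6], [0, 8]]

Matrix multiplication:
C[0][0] = 2×0 + 1×0 = 0
C[0][1] = 2×2 + 1×2 = 6
C[1][0] = 2×0 + 2×0 = 0
C[1][1] = 2×2 + 2×2 = 8
Result: [[0, 6], [0, 8]]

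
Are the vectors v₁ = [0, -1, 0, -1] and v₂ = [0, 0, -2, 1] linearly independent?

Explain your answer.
Yes, linearly independent

Two vectors are linearly dependent iff one is a scalar multiple of the other.
No single scalar k satisfies v₂ = k·v₁ (the ratios of corresponding entries disagree), so v₁ and v₂ are linearly independent.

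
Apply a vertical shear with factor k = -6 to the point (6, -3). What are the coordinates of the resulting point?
(6, -39)

Shear matrix for vertical shear with factor k = -6:
[[1, 0], [-6, 1]]
Result: (6, -3) → (6, -39)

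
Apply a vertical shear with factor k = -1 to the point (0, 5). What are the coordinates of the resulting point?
(0, 5)

Shear matrix for vertical shear with factor k = -1:
[[1, 0], [-1, 1]]
Result: (0, 5) → (0, 5)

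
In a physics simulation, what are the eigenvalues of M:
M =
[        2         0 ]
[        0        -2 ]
λ = -2, 2

Solve det(M - λI) = 0. For a 2×2 matrix the characteristic equation is λ² - (trace)λ + det = 0.
trace(M) = a + d = 2 - 2 = 0.
det(M) = a*d - b*c = (2)*(-2) - (0)*(0) = -4 - 0 = -4.
Characteristic equation: λ² - (0)λ + (-4) = 0.
Discriminant = (0)² - 4*(-4) = 0 + 16 = 16.
λ = (0 ± √16) / 2 = (0 ± 4) / 2 = -2, 2.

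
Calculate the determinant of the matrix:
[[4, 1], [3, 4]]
13

For a 2×2 matrix [[a, b], [c, d]], det = ad - bc
det = (4)(4) - (1)(3) = 16 - 3 = 13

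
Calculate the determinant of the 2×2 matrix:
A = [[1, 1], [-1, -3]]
-2

For A = [[a, b], [c, d]], det(A) = a*d - b*c.
det(A) = (1)*(-3) - (1)*(-1) = -3 - -1 = -2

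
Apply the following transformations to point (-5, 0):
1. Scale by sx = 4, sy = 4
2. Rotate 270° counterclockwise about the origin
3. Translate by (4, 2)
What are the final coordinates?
(4, 22)

Step 1: Scale → (-20, 0)
Step 2: Rotate 270° → (0, 20)
Step 3: Translate → (4, 22)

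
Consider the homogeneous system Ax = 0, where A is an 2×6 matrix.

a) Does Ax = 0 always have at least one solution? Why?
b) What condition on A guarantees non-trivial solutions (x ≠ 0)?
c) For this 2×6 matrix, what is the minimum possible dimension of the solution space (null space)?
a) Yes, x = 0 is always a solution. b) When A has linearly dependent columns (rank < n). c) Minimum nullity = 4.

a) x = 0 satisfies A·0 = 0, so the zero vector is always a solution.
b) Non-trivial solutions exist iff the columns of A are linearly dependent, equivalently rank(A) < n (the number of columns).
c) By rank-nullity, rank(A) + nullity(A) = n = 6. Since A has only 2 rows, rank(A) ≤ 2, so nullity(A) ≥ 6 - 2 = 4.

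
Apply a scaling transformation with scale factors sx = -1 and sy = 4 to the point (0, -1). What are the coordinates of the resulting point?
(0, -4)

Scaling matrix:
[[-1, 0], [0, 4]]
Result: (0 × -1, -1 × 4) = (0, -4)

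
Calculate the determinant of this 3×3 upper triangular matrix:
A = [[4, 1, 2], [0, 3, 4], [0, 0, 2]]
24

The determinant of a triangular matrix is the product of its diagonal entries (the off-diagonal entries above the diagonal do not affect it).
det(A) = (4) * (3) * (2) = 24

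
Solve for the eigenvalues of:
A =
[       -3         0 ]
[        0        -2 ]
λ = -3, -2

Solve det(A - λI) = 0. For a 2×2 matrix the characteristic equation is λ² - (trace)λ + det = 0.
trace(A) = a + d = -3 - 2 = -5.
det(A) = a*d - b*c = (-3)*(-2) - (0)*(0) = 6 - 0 = 6.
Characteristic equation: λ² - (-5)λ + (6) = 0.
Discriminant = (-5)² - 4*(6) = 25 - 24 = 1.
λ = (-5 ± √1) / 2 = (-5 ± 1) / 2 = -3, -2.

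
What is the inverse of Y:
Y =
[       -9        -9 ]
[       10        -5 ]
det(Y) = 135
Y⁻¹ =
[    -1/27      1/15 ]
[    -2/27     -1/15 ]

For a 2×2 matrix Y = [[a, b], [c, d]] with det(Y) ≠ 0, Y⁻¹ = (1/det(Y)) * [[d, -b], [-c, a]].
det(Y) = (-9)*(-5) - (-9)*(10) = 45 + 90 = 135.
Y⁻¹ = (1/135) * [[-5, 9], [-10, -9]].
Dividing each entry by 135 and reducing:
Y⁻¹ =
[    -1/27      1/15 ]
[    -2/27     -1/15 ]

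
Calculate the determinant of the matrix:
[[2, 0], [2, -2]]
-4

For a 2×2 matrix [[a, b], [c, d]], det = ad - bc
det = (2)(-2) - (0)(2) = -4 - 0 = -4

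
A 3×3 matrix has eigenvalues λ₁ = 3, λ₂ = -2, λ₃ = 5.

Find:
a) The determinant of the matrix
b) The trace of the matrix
det = -30, trace = 6

Two standard eigenvalue identities:
- det(A) equals the product of the eigenvalues (counted with multiplicity).
- trace(A) equals the sum of the eigenvalues.
det(A) = (3)*(-2)*(5) = -30.
trace(A) = 3 - 2 + 5 = 6.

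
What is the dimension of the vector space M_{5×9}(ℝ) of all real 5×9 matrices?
Dimension = 45

A real 5×9 matrix is determined by its 5·9 = 45 independent entries.
A standard basis is {E_ij : 1 ≤ i ≤ 5, 1 ≤ j ≤ 9}, where E_ij has a 1 in position (i, j) and 0 elsewhere — there are 45 such matrices, and they are linearly independent and span M_{5×9}(ℝ).
Therefore dim(M_{5×9}(ℝ)) = 45.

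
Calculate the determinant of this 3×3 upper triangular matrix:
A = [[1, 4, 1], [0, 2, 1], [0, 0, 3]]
6

The determinant of a triangular matrix is the product of its diagonal entries (the off-diagonal entries above the diagonal do not affect it).
det(A) = (1) * (2) * (3) = 6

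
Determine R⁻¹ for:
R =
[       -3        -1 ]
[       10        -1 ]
det(R) = 13
R⁻¹ =
[    -1/13      1/13 ]
[   -10/13     -3/13 ]

For a 2×2 matrix R = [[a, b], [c, d]] with det(R) ≠ 0, R⁻¹ = (1/det(R)) * [[d, -b], [-c, a]].
det(R) = (-3)*(-1) - (-1)*(10) = 3 + 10 = 13.
R⁻¹ = (1/13) * [[-1, 1], [-10, -3]].
Dividing each entry by 13 and reducing:
R⁻¹ =
[    -1/13      1/13 ]
[   -10/13     -3/13 ]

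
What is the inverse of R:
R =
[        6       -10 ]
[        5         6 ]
det(R) = 86
R⁻¹ =
[     3/43      5/43 ]
[    -5/86      3/43 ]

For a 2×2 matrix R = [[a, b], [c, d]] with det(R) ≠ 0, R⁻¹ = (1/det(R)) * [[d, -b], [-c, a]].
det(R) = (6)*(6) - (-10)*(5) = 36 + 50 = 86.
R⁻¹ = (1/86) * [[6, 10], [-5, 6]].
Dividing each entry by 86 and reducing:
R⁻¹ =
[     3/43      5/43 ]
[    -5/86      3/43 ]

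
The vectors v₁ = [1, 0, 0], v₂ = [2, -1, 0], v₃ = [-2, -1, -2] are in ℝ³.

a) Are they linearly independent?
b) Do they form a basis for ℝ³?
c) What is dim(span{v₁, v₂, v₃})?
Yes independent, yes basis, dim = 3

Stack v₁, v₂, v₃ as rows of a 3×3 matrix.
[[1, 0, 0]; [2, -1, 0]; [-2, -1, -2]] is already lower triangular with nonzero diagonal entries (1, -1, -2), so its determinant is the product of the diagonal entries, det = (1)·(-1)·(-2) = 2 ≠ 0, and the rows are linearly independent.
Three linearly independent vectors in ℝ³ form a basis for ℝ³, so dim(span{v₁,v₂,v₃}) = 3.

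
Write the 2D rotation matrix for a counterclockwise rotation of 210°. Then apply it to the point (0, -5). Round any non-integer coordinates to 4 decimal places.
R = [[-√3/2, 1/2], [-1/2, -√3/2]]; R·(0, -5) = (-2.5000, 4.3301)

Rotation matrix formula: R(θ) = [[cos θ, -sin θ], [sin θ, cos θ]]
For θ = 210°:
cos(210°) = -√3/2
sin(210°) = -1/2
R = [[-√3/2, 1/2], [-1/2, -√3/2]]
Apply to (0, -5): [-√3/2·0 + (1/2)·-5, -1/2·0 + -√3/2·-5] = (-2.5000, 4.3301)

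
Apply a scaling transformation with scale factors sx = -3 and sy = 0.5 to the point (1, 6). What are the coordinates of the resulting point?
(-3, 3.0)

Scaling matrix:
[[-3, 0], [0, 0.50]]
Result: (1 × -3, 6 × 0.5) = (-3, 3.0)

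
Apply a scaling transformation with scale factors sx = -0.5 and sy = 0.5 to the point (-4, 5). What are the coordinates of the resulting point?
(2.0, 2.5)

Scaling matrix:
[[-0.50, 0], [0, 0.50]]
Result: (-4 × -0.5, 5 × 0.5) = (2.0, 2.5)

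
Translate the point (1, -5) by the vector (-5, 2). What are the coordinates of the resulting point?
(-4, -3)

Translation by (-5, 2):
x' = 1 + -5 = -4
y' = -5 + 2 = -3
Homogeneous matrix: [[1, 0, -5], [0, 1, 2], [0, 0, 1]]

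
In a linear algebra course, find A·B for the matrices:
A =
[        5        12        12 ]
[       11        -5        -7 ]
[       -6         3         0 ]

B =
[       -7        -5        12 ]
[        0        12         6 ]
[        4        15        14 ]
AB =
[       13       299       300 ]
[     -105      -220         4 ]
[       42        66       -54 ]

Matrix multiplication: (AB)[i][j] = sum over k of A[i][k] * B[k][j].
  (AB)[0][0] = (5)*(-7) + (12)*(0) + (12)*(4) = 13
  (AB)[0][1] = (5)*(-5) + (12)*(12) + (12)*(15) = 299
  (AB)[0][2] = (5)*(12) + (12)*(6) + (12)*(14) = 300
  (AB)[1][0] = (11)*(-7) + (-5)*(0) + (-7)*(4) = -105
  (AB)[1][1] = (11)*(-5) + (-5)*(12) + (-7)*(15) = -220
  (AB)[1][2] = (11)*(12) + (-5)*(6) + (-7)*(14) = 4
  (AB)[2][0] = (-6)*(-7) + (3)*(0) + (0)*(4) = 42
  (AB)[2][1] = (-6)*(-5) + (3)*(12) + (0)*(15) = 66
  (AB)[2][2] = (-6)*(12) + (3)*(6) + (0)*(14) = -54
AB =
[       13       299       300 ]
[     -105      -220         4 ]
[       42        66       -54 ]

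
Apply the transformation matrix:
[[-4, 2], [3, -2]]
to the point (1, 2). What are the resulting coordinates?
(0, -1)

Matrix multiplication:
[[-4, 2], [3, -2]] × [1, 2]ᵀ
= [-4×1 + 2×2, 3×1 + -2×2]ᵀ
= [0.0000, -1.0000]ᵀ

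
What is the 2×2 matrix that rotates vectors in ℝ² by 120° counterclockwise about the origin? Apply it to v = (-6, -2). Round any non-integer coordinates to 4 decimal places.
R = [[-1/2, -√3/2], [√3/2, -1/2]]; R·v = (4.7321, -4.1962)

A counterclockwise rotation by angle θ in ℝ² has matrix R(θ) = [[cos θ, -sin θ], [sin θ, cos θ]].
For θ = 120°: cos θ = -1/2, sin θ = √3/2.
R(120°) = [[-1/2, -√3/2], [√3/2, -1/2]].
R·v = [-1/2·-6 + (-√3/2)·-2, √3/2·-6 + -1/2·-2] = (4.7321, -4.1962).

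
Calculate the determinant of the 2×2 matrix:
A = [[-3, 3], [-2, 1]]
3

For A = [[a, b], [c, d]], det(A) = a*d - b*c.
det(A) = (-3)*(1) - (3)*(-2) = -3 - -6 = 3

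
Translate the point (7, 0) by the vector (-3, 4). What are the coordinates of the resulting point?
(4, 4)

Translation by (-3, 4):
x' = 7 + -3 = 4
y' = 0 + 4 = 4
Homogeneous matrix: [[1, 0, -3], [0, 1, 4], [0, 0, 1]]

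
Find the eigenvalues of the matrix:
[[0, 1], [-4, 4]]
λ = 2 and λ = 2

Characteristic equation: det(A - λI) = 0
λ² - (trace)λ + (det) = 0
λ² - (4)λ + (4) = 0
λ² - 4λ + 4 = 0
Solving: λ = 2, 2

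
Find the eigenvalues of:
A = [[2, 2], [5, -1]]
λ = -3, 4

Solve det(A - λI) = 0. For a 2×2 matrix this is λ² - (trace)λ + det = 0.
trace(A) = 2 - 1 = 1.
det(A) = (2)*(-1) - (2)*(5) = -2 - 10 = -12.
Characteristic equation: λ² - (1)λ + (-12) = 0.
Discriminant: (1)² - 4*(-12) = 1 + 48 = 49.
Roots: λ = (1 ± √49) / 2 = -3, 4.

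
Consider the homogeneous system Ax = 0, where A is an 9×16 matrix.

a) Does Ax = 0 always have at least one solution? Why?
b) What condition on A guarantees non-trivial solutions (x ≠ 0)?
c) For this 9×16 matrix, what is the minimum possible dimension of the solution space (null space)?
a) Yes, x = 0 is always a solution. b) When A has linearly dependent columns (rank < n). c) Minimum nullity = 7.

a) x = 0 satisfies A·0 = 0, so the zero vector is always a solution.
b) Non-trivial solutions exist iff the columns of A are linearly dependent, equivalently rank(A) < n (the number of columns).
c) By rank-nullity, rank(A) + nullity(A) = n = 16. Since A has only 9 rows, rank(A) ≤ 9, so nullity(A) ≥ 16 - 9 = 7.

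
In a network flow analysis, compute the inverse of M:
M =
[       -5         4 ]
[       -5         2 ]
det(M) = 10
M⁻¹ =
[      1/5      -2/5 ]
[      1/2      -1/2 ]

For a 2×2 matrix M = [[a, b], [c, d]] with det(M) ≠ 0, M⁻¹ = (1/det(M)) * [[d, -b], [-c, a]].
det(M) = (-5)*(2) - (4)*(-5) = -10 + 20 = 10.
M⁻¹ = (1/10) * [[2, -4], [5, -5]].
Dividing each entry by 10 and reducing:
M⁻¹ =
[      1/5      -2/5 ]
[      1/2      -1/2 ]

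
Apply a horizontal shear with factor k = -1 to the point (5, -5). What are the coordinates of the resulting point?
(10, -5)

Shear matrix for horizontal shear with factor k = -1:
[[1, -1], [0, 1]]
Result: (5, -5) → (10, -5)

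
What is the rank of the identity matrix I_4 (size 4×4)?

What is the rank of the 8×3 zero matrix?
rank(I_4) = 4, rank(0) = 0

The identity I_4 has 4 columns that are the standard basis vectors e_1, …, e_4. These are linearly independent, so all 4 columns are pivots and rank(I_4) = 4.
The 8×3 zero matrix has every entry zero, so every row is the zero row and there are no pivots; rank(0) = 0.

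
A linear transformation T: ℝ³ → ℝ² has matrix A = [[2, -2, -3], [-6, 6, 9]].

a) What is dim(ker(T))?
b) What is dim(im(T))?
dim(ker) = 2, dim(im) = 1

Observe that row 2 = -3 × row 1 (so the rows are linearly dependent).
Thus rank(A) = 1 (only one linearly independent row).
dim(im(T)) = rank(A) = 1.
By the rank-nullity theorem applied to T: ℝ³ → ℝ², rank(A) + nullity(A) = 3 (the domain dimension), so dim(ker(T)) = 3 - 1 = 2.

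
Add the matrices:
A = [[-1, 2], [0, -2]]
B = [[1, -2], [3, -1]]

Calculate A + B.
[[0, 0], [3, -3]]

Add corresponding elements:
(-1)+(1)=0
(2)+(-2)=0
(0)+(3)=3
(-2)+(-1)=-3
A + B = [[0, 0], [3, -3]]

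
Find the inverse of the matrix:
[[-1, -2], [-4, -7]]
[[7, -2], [-4, 1]]

For [[a,b],[c,d]], inverse = (1/det)·[[d,-b],[-c,a]]
det = -1·-7 - -2·-4 = -1
Inverse = (1/-1)·[[-7, 2], [4, -1]]
        = [[7, -2], [-4, 1]]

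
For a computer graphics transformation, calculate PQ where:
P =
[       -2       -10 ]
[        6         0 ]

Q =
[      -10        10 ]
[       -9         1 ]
PQ =
[      110       -30 ]
[      -60        60 ]

Matrix multiplication: (PQ)[i][j] = sum over k of P[i][k] * Q[k][j].
  (PQ)[0][0] = (-2)*(-10) + (-10)*(-9) = 110
  (PQ)[0][1] = (-2)*(10) + (-10)*(1) = -30
  (PQ)[1][0] = (6)*(-10) + (0)*(-9) = -60
  (PQ)[1][1] = (6)*(10) + (0)*(1) = 60
PQ =
[      110       -30 ]
[      -60        60 ]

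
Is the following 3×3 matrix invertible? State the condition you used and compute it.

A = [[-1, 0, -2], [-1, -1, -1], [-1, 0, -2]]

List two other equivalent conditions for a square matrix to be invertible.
No, not invertible; det(A) = 0 (two rows are equal, so the rows are linearly dependent). Equivalent conditions (failing for this A): rank(A) < 3; Ax = 0 has non-trivial solutions; 0 is an eigenvalue; the columns are linearly dependent.

To check invertibility, compute det(A).
In this matrix, row 0 and the last row are identical, so one row is a scalar multiple of another and the rows are linearly dependent.
A matrix with linearly dependent rows has det = 0 and is not invertible.
Equivalent failed conditions:
- rank(A) < 3.
- Ax = 0 has non-trivial solutions.
- 0 is an eigenvalue.
- The columns are linearly dependent.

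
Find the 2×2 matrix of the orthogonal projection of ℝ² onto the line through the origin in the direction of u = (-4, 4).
[[1/2, -1/2], [-1/2, 1/2]]

The orthogonal projection onto the line spanned by a nonzero vector u = (a, b) has matrix P = (u uᵀ) / (uᵀ u) = (1/(a² + b²)) · [[a², ab], [ab, b²]].
Here u = (-4, 4), so a² + b² = 16 + 16 = 32.
P = (1/32) · [[16, -16], [-16, 16]] = [[1/2, -1/2], [-1/2, 1/2]].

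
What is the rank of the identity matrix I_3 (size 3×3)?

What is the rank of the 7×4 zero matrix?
rank(I_3) = 3, rank(0) = 0

The identity I_3 has 3 columns that are the standard basis vectors e_1, …, e_3. These are linearly independent, so all 3 columns are pivots and rank(I_3) = 3.
The 7×4 zero matrix has every entry zero, so every row is the zero row and there are no pivots; rank(0) = 0.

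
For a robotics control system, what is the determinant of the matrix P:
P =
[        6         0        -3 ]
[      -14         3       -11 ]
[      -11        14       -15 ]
det(P) = 1143

Expand along row 0 (cofactor expansion): det(P) = a*(e*i - f*h) - b*(d*i - f*g) + c*(d*h - e*g), where the 3×3 is [[a, b, c], [d, e, f], [g, h, i]].
Minor M_00 = (3)*(-15) - (-11)*(14) = -45 + 154 = 109.
Minor M_01 = (-14)*(-15) - (-11)*(-11) = 210 - 121 = 89.
Minor M_02 = (-14)*(14) - (3)*(-11) = -196 + 33 = -163.
det(P) = (6)*(109) - (0)*(89) + (-3)*(-163) = 654 + 0 + 489 = 1143.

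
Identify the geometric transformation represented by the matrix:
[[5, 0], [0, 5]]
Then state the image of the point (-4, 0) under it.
uniform scaling by factor 5; image of (-4, 0) is (-20, 0)

This is a diagonal matrix with equal entries 5, so it scales both axes by the same factor 5.
The matrix [[5, 0], [0, 5]] represents: uniform scaling by factor 5.
Applying it to (-4, 0): [5·-4 + 0·0, 0·-4 + 5·0] = (-20, 0).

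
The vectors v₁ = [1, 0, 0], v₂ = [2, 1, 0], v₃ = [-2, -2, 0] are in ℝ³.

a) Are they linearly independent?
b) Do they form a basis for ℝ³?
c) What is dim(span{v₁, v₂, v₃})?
Not independent, not a basis, dim(span) = 2

Check whether v₃ can be written as a linear combination of v₁ and v₂.
v₃ = (2)·v₁ + (-2)·v₂ = [-2, -2, 0], so the three vectors are linearly dependent.
Thus they do not form a basis for ℝ³, and dim(span{v₁, v₂, v₃}) = 2 (spanned by v₁ and v₂).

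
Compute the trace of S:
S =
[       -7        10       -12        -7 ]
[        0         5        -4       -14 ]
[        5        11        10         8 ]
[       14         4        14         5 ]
tr(S) = -7 + 5 + 10 + 5 = 13

The trace of a square matrix is the sum of its diagonal entries.
Diagonal entries of S: S[0][0] = -7, S[1][1] = 5, S[2][2] = 10, S[3][3] = 5.
tr(S) = -7 + 5 + 10 + 5 = 13.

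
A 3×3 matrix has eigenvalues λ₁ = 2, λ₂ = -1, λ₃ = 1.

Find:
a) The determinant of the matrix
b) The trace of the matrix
det = -2, trace = 2

Two standard eigenvalue identities:
- det(A) equals the product of the eigenvalues (counted with multiplicity).
- trace(A) equals the sum of the eigenvalues.
det(A) = (2)*(-1)*(1) = -2.
trace(A) = 2 - 1 + 1 = 2.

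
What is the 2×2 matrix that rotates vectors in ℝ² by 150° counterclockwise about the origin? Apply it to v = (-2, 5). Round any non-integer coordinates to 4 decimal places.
R = [[-√3/2, -1/2], [1/2, -√3/2]]; R·v = (-0.7679, -5.3301)

A counterclockwise rotation by angle θ in ℝ² has matrix R(θ) = [[cos θ, -sin θ], [sin θ, cos θ]].
For θ = 150°: cos θ = -√3/2, sin θ = 1/2.
R(150°) = [[-√3/2, -1/2], [1/2, -√3/2]].
R·v = [-√3/2·-2 + (-1/2)·5, 1/2·-2 + -√3/2·5] = (-0.7679, -5.3301).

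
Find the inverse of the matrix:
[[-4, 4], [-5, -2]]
[[-1/14, -1/7], [5/28, -1/7]]

For [[a,b],[c,d]], inverse = (1/det)·[[d,-b],[-c,a]]
det = -4·-2 - 4·-5 = 28
Inverse = (1/28)·[[-2, -4], [5, -4]]
        = [[-1/14, -1/7], [5/28, -1/7]]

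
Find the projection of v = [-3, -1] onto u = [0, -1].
[0, -1]

The projection of v onto u is proj_u(v) = ((v·u) / (u·u)) · u.
v·u = (-3)*(0) + (-1)*(-1) = 1.
u·u = (0)*(0) + (-1)*(-1) = 1.
coefficient = 1 / 1 = 1.
proj_u(v) = 1 · [0, -1] = [0, -1].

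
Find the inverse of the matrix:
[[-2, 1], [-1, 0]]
[[0, -1], [1, -2]]

For [[a,b],[c,d]], inverse = (1/det)·[[d,-b],[-c,a]]
det = -2·0 - 1·-1 = 1
Inverse = (1/1)·[[0, -1], [1, -2]]
        = [[0, -1], [1, -2]]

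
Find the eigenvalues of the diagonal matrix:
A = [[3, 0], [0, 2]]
λ₁ = 3, λ₂ = 2

The characteristic polynomial of A is det(A - λI) = (3 - λ)(2 - λ) = 0.
The roots are λ = 3 and λ = 2, so the eigenvalues are the diagonal entries.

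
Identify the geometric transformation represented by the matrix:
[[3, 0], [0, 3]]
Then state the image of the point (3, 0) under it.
uniform scaling by factor 3; image of (3, 0) is (9, 0)

This is a diagonal matrix with equal entries 3, so it scales both axes by the same factor 3.
The matrix [[3, 0], [0, 3]] represents: uniform scaling by factor 3.
Applying it to (3, 0): [3·3 + 0·0, 0·3 + 3·0] = (9, 0).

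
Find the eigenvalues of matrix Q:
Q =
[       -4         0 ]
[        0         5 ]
λ = -4, 5

Solve det(Q - λI) = 0. For a 2×2 matrix the characteristic equation is λ² - (trace)λ + det = 0.
trace(Q) = a + d = -4 + 5 = 1.
det(Q) = a*d - b*c = (-4)*(5) - (0)*(0) = -20 - 0 = -20.
Characteristic equation: λ² - (1)λ + (-20) = 0.
Discriminant = (1)² - 4*(-20) = 1 + 80 = 81.
λ = (1 ± √81) / 2 = (1 ± 9) / 2 = -4, 5.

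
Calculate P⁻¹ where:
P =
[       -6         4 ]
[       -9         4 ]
det(P) = 12
P⁻¹ =
[      1/3      -1/3 ]
[      3/4      -1/2 ]

For a 2×2 matrix P = [[a, b], [c, d]] with det(P) ≠ 0, P⁻¹ = (1/det(P)) * [[d, -b], [-c, a]].
det(P) = (-6)*(4) - (4)*(-9) = -24 + 36 = 12.
P⁻¹ = (1/12) * [[4, -4], [9, -6]].
Dividing each entry by 12 and reducing:
P⁻¹ =
[      1/3      -1/3 ]
[      3/4      -1/2 ]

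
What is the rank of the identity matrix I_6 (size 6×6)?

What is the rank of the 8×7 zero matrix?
rank(I_6) = 6, rank(0) = 0

The identity I_6 has 6 columns that are the standard basis vectors e_1, …, e_6. These are linearly independent, so all 6 columns are pivots and rank(I_6) = 6.
The 8×7 zero matrix has every entry zero, so every row is the zero row and there are no pivots; rank(0) = 0.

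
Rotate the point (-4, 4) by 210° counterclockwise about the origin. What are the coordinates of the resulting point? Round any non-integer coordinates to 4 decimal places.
(5.4641, -1.4641)

Rotation matrix R(θ) = [[cos θ, -sin θ], [sin θ, cos θ]]; for θ = 210°:
R = [[-√3/2, 1/2], [-1/2, -√3/2]]
Result: R × [-4, 4]ᵀ = [-√3/2·-4 + (1/2)·4, -1/2·-4 + (-√3/2)·4]ᵀ = (5.4641, -1.4641)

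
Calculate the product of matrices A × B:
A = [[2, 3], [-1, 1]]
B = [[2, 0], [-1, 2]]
[[1, 6], [-3, 2]]

Matrix multiplication:
C[0][0] = 2×2 + 3×-1 = 1
C[0][1] = 2×0 + 3×2 = 6
C[1][0] = -1×2 + 1×-1 = -3
C[1][1] = -1×0 + 1×2 = 2
Result: [[1, 6], [-3, 2]]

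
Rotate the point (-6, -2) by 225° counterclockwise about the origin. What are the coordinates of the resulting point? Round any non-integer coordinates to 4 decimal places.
(2.8284, 5.6569)

Rotation matrix R(θ) = [[cos θ, -sin θ], [sin θ, cos θ]]; for θ = 225°:
R = [[-√2/2, √2/2], [-√2/2, -√2/2]]
Result: R × [-6, -2]ᵀ = [-√2/2·-6 + (√2/2)·-2, -√2/2·-6 + (-√2/2)·-2]ᵀ = (2.8284, 5.6569)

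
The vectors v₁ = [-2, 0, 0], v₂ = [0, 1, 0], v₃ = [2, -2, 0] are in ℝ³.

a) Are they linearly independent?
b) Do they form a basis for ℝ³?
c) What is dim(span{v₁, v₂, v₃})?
Not independent, not a basis, dim(span) = 2

Check whether v₃ can be written as a linear combination of v₁ and v₂.
v₃ = (-1)·v₁ + (-2)·v₂ = [2, -2, 0], so the three vectors are linearly dependent.
Thus they do not form a basis for ℝ³, and dim(span{v₁, v₂, v₃}) = 2 (spanned by v₁ and v₂).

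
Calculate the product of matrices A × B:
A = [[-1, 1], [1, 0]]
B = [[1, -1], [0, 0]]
[[-1, 1], [1, -1]]

Matrix multiplication:
C[0][0] = -1×1 + 1×0 = -1
C[0][1] = -1×-1 + 1×0 = 1
C[1][0] = 1×1 + 0×0 = 1
C[1][1] = 1×-1 + 0×0 = -1
Result: [[-1, 1], [1, -1]]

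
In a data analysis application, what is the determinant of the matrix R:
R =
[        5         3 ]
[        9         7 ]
det(R) = 8

For a 2×2 matrix [[a, b], [c, d]], det = a*d - b*c.
det(R) = (5)*(7) - (3)*(9) = 35 - 27 = 8.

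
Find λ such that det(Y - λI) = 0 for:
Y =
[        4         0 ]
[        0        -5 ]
λ = -5, 4

Solve det(Y - λI) = 0. For a 2×2 matrix the characteristic equation is λ² - (trace)λ + det = 0.
trace(Y) = a + d = 4 - 5 = -1.
det(Y) = a*d - b*c = (4)*(-5) - (0)*(0) = -20 - 0 = -20.
Characteristic equation: λ² - (-1)λ + (-20) = 0.
Discriminant = (-1)² - 4*(-20) = 1 + 80 = 81.
λ = (-1 ± √81) / 2 = (-1 ± 9) / 2 = -5, 4.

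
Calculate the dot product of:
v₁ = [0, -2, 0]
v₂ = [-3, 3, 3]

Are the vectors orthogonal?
-6, No

The dot product is the sum of products of corresponding components.
v₁·v₂ = (0)*(-3) + (-2)*(3) + (0)*(3) = 0 - 6 + 0 = -6.
Two vectors are orthogonal iff their dot product is 0; here the dot product is -6, so the vectors are not orthogonal.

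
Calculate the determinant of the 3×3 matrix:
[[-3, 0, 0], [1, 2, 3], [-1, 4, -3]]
54

Expansion along first row:
det = -3·det([[2,3],[4,-3]]) - 0·det([[1,3],[-1,-3]]) + 0·det([[1,2],[-1,4]])
    = -3·(2·-3 - 3·4) - 0·(1·-3 - 3·-1) + 0·(1·4 - 2·-1)
    = -3·-18 - 0·0 + 0·6
    = 54 + 0 + 0 = 54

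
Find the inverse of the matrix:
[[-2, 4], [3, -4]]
[[1, 1], [3/4, 1/2]]

For [[a,b],[c,d]], inverse = (1/det)·[[d,-b],[-c,a]]
det = -2·-4 - 4·3 = -4
Inverse = (1/-4)·[[-4, -4], [-3, -2]]
        = [[1, 1], [3/4, 1/2]]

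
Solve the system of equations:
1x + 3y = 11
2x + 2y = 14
x = 5, y = 2

Use elimination (row reduction):
Equation 1: 1x + 3y = 11.
Equation 2: 2x + 2y = 14.
Multiply Eq1 by 2 and Eq2 by 1: 2x + 6y = 22;  2x + 2y = 14.
Subtract: (-4)y = -8, so y = 2.
Back-substitute into Eq1: 1x + 3*(2) = 11, so x = 5.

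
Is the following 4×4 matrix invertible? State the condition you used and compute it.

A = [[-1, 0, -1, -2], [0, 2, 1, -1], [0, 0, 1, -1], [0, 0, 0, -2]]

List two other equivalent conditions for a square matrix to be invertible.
Yes, invertible; det(A) = 4 ≠ 0. Equivalent conditions: rank(A) = 4; Ax = 0 has only the trivial solution; 0 is not an eigenvalue; the columns of A are linearly independent.

To check invertibility, compute det(A).
The given matrix is triangular, so det(A) equals the product of its diagonal entries = 4 ≠ 0.
Since det(A) ≠ 0, A is invertible.
Equivalent conditions for a square matrix A to be invertible:
- rank(A) = 4 (full rank).
- The homogeneous system Ax = 0 has only the trivial solution x = 0.
- 0 is not an eigenvalue of A.
- The columns (equivalently rows) of A are linearly independent.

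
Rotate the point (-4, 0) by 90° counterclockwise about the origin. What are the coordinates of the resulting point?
(0, -4)

Rotation matrix R(θ) = [[cos θ, -sin θ], [sin θ, cos θ]]; for θ = 90°:
R = [[0, -1], [1, 0]]
Result: R × [-4, 0]ᵀ = [0·-4 + (-1)·0, 1·-4 + (0)·0]ᵀ = (0, -4)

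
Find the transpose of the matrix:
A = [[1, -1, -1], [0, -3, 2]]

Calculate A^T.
[[1, 0], [-1, -3], [-1, 2]]

The transpose sends entry (i,j) to (j,i); rows become columns.
Row 0 of A: [1, -1, -1] -> column 0 of A^T.
Row 1 of A: [0, -3, 2] -> column 1 of A^T.
A^T = [[1, 0], [-1, -3], [-1, 2]]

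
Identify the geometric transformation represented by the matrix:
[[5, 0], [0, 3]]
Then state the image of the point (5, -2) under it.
non-uniform scaling by (5, 3); image of (5, -2) is (25, -6)

This is diagonal with distinct entries, so it scales the x-axis by 5 and the y-axis by 3.
The matrix [[5, 0], [0, 3]] represents: non-uniform scaling by (5, 3).
Applying it to (5, -2): [5·5 + 0·-2, 0·5 + 3·-2] = (25, -6).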